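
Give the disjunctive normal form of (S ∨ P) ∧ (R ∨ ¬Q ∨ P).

(S ∧ R) ∨ (S ∧ ¬Q) ∨ P

(S ∨ P) ∧ (R ∨ ¬Q ∨ P)
≡ (S ∧ R) ∨ (S ∧ ¬Q) ∨ (S ∧ P) ∨ (P ∧ R) ∨ (P ∧ ¬Q) ∨ (P ∧ P)
≡ (S ∧ R) ∨ (S ∧ ¬Q) ∨ P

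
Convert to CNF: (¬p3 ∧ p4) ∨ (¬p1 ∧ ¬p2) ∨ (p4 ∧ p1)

(¬p3 ∨ ¬p2 ∨ p1) ∧ (p4 ∨ ¬p1) ∧ (p4 ∨ ¬p2)

(¬p3 ∧ p4) ∨ (¬p1 ∧ ¬p2) ∨ (p4 ∧ p1)
≡ (¬p3 ∨ ¬p1 ∨ p4) ∧ (¬p3 ∨ ¬p1 ∨ p1) ∧ (¬p3 ∨ ¬p2 ∨ p4) ∧ (¬p3 ∨ ¬p2 ∨ p1) ∧ (p4 ∨ ¬p1 ∨ p4) ∧ (p4 ∨ ¬p1 ∨ p1) ∧ (p4 ∨ ¬p2 ∨ p4) ∧ (p4 ∨ ¬p2 ∨ p1)   [distribute ∨ over ∧]
≡ (¬p3 ∨ ¬p2 ∨ p1) ∧ (p4 ∨ ¬p1) ∧ (p4 ∨ ¬p2)   [simplify]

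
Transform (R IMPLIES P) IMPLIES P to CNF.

R OR P

(R IMPLIES P) IMPLIES P
⇔ NOT (R IMPLIES P) OR P   [eliminate IMPLIES]
⇔ NOT (NOT R OR P) OR P   [eliminate IMPLIES]
⇔ (NOT NOT R AND NOT P) OR P   [De Morgan]
⇔ (R AND NOT P) OR P   [double negation]
⇔ (R OR P) AND (NOT P OR P)   [distribute OR over AND]
⇔ R OR P   [simplify]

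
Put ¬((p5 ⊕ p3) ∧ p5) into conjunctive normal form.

¬((p5 ⊕ p3) ∧ p5)
⇔ ¬((p5 ∨ p3) ∧ ¬(p5 ∧ p3) ∧ p5)   [expand ⊕]
⇔ ¬(p5 ∨ p3) ∨ ¬¬(p5 ∧ p3) ∨ ¬p5   [De Morgan]
⇔ (¬p5 ∧ ¬p3) ∨ ¬¬(p5 ∧ p3) ∨ ¬p5   [De Morgan]
⇔ (¬p5 ∧ ¬p3) ∨ (p5 ∧ p3) ∨ ¬p5   [double negation]
⇔ (¬p5 ∨ p5 ∨ ¬p5) ∧ (¬p5 ∨ p3 ∨ ¬p5) ∧ (¬p3 ∨ p5 ∨ ¬p5) ∧ (¬p3 ∨ p3 ∨ ¬p5)   [distribute ∨ over ∧]
⇔ ¬p5 ∨ p3   [simplify]

¬p5 ∨ p3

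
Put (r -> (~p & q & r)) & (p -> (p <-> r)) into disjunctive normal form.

(r -> (~p & q & r)) & (p -> (p <-> r))
≡ (~r | (~p & q & r)) & (p -> (p <-> r))   (eliminate ->)
≡ (~r | (~p & q & r)) & (~p | (p <-> r))   (eliminate ->)
≡ (~r | (~p & q & r)) & (~p | ((p -> r) & (r -> p)))   (eliminate <->)
≡ (~r | (~p & q & r)) & (~p | ((~p | r) & (r -> p)))   (eliminate ->)
≡ (~r | (~p & q & r)) & (~p | ((~p | r) & (~r | p)))   (eliminate ->)
≡ (~r & ~p) | (~r & ~p & ~r) | (~r & ~p & p) | (~r & r & ~r) | (~r & r & p) | (~p & q & r & ~p) | (~p & q & r & ~p & ~r) | (~p & q & r & ~p & p) | (~p & q & r & r & ~r) | (~p & q & r & r & p)   (distribute & over |)
≡ (~r & ~p) | (~p & q & r)   (simplify)

(~r & ~p) | (~p & q & r)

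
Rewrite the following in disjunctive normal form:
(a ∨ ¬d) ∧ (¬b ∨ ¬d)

(a ∨ ¬d) ∧ (¬b ∨ ¬d)
= (a ∧ ¬b) ∨ (a ∧ ¬d) ∨ (¬d ∧ ¬b) ∨ (¬d ∧ ¬d)
= (a ∧ ¬b) ∨ ¬d

(a ∧ ¬b) ∨ ¬d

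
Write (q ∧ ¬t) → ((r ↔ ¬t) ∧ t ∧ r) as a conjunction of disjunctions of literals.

(q ∧ ¬t) → ((r ↔ ¬t) ∧ t ∧ r)
≡ ¬(q ∧ ¬t) ∨ ((r ↔ ¬t) ∧ t ∧ r)   [eliminate →]
≡ ¬(q ∧ ¬t) ∨ ((r → ¬t) ∧ (¬t → r) ∧ t ∧ r)   [eliminate ↔]
≡ ¬(q ∧ ¬t) ∨ ((¬r ∨ ¬t) ∧ (¬t → r) ∧ t ∧ r)   [eliminate →]
≡ ¬(q ∧ ¬t) ∨ ((¬r ∨ ¬t) ∧ (¬¬t ∨ r) ∧ t ∧ r)   [eliminate →]
≡ ¬q ∨ ¬¬t ∨ ((¬r ∨ ¬t) ∧ (¬¬t ∨ r) ∧ t ∧ r)   [De Morgan]
≡ ¬q ∨ t ∨ ((¬r ∨ ¬t) ∧ (¬¬t ∨ r) ∧ t ∧ r)   [double negation]
≡ ¬q ∨ t ∨ ((¬r ∨ ¬t) ∧ (t ∨ r) ∧ t ∧ r)   [double negation]
≡ (¬q ∨ t ∨ ¬r ∨ ¬t) ∧ (¬q ∨ t ∨ t ∨ r) ∧ (¬q ∨ t ∨ t) ∧ (¬q ∨ t ∨ r)   [distribute ∨ over ∧]
≡ ¬q ∨ t   [simplify]

¬q ∨ t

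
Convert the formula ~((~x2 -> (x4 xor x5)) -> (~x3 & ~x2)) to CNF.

~((~x2 -> (x4 xor x5)) -> (~x3 & ~x2))
= ~(~(~x2 -> (x4 xor x5)) | (~x3 & ~x2))   [eliminate ->]
= ~(~(~~x2 | (x4 xor x5)) | (~x3 & ~x2))   [eliminate ->]
= ~(~(~~x2 | ((x4 | x5) & ~(x4 & x5))) | (~x3 & ~x2))   [expand xor]
= ~~(~~x2 | ((x4 | x5) & ~(x4 & x5))) & ~(~x3 & ~x2)   [De Morgan]
= (~~x2 | ((x4 | x5) & ~(x4 & x5))) & ~(~x3 & ~x2)   [double negation]
= (x2 | ((x4 | x5) & ~(x4 & x5))) & ~(~x3 & ~x2)   [double negation]
= (x2 | ((x4 | x5) & (~x4 | ~x5))) & ~(~x3 & ~x2)   [De Morgan]
= (x2 | ((x4 | x5) & (~x4 | ~x5))) & (~~x3 | ~~x2)   [De Morgan]
= (x2 | ((x4 | x5) & (~x4 | ~x5))) & (x3 | ~~x2)   [double negation]
= (x2 | ((x4 | x5) & (~x4 | ~x5))) & (x3 | x2)   [double negation]
= (x2 | x4 | x5) & (x2 | ~x4 | ~x5) & (x3 | x2)   [distribute | over &]

(x2 | x4 | x5) & (x2 | ~x4 | ~x5) & (x3 | x2)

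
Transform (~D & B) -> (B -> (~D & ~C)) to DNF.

D | ~B | (~D & ~C)

(~D & B) -> (B -> (~D & ~C))
≡ ~(~D & B) | (B -> (~D & ~C))   — eliminate ->
≡ ~(~D & B) | ~B | (~D & ~C)   — eliminate ->
≡ ~~D | ~B | ~B | (~D & ~C)   — De Morgan
≡ D | ~B | ~B | (~D & ~C)   — double negation
≡ D | ~B | (~D & ~C)   — simplify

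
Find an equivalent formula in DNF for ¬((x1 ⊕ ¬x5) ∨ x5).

¬((x1 ⊕ ¬x5) ∨ x5)
≡ ¬((x1 ∧ ¬¬x5) ∨ (¬x1 ∧ ¬x5) ∨ x5)   (expand ⊕)
≡ ¬(x1 ∧ ¬¬x5) ∧ ¬(¬x1 ∧ ¬x5) ∧ ¬x5   (De Morgan)
≡ (¬x1 ∨ ¬¬¬x5) ∧ ¬(¬x1 ∧ ¬x5) ∧ ¬x5   (De Morgan)
≡ (¬x1 ∨ ¬x5) ∧ ¬(¬x1 ∧ ¬x5) ∧ ¬x5   (double negation)
≡ (¬x1 ∨ ¬x5) ∧ (¬¬x1 ∨ ¬¬x5) ∧ ¬x5   (De Morgan)
≡ (¬x1 ∨ ¬x5) ∧ (x1 ∨ ¬¬x5) ∧ ¬x5   (double negation)
≡ (¬x1 ∨ ¬x5) ∧ (x1 ∨ x5) ∧ ¬x5   (double negation)
≡ (¬x1 ∧ x1 ∧ ¬x5) ∨ (¬x1 ∧ x5 ∧ ¬x5) ∨ (¬x5 ∧ x1 ∧ ¬x5) ∨ (¬x5 ∧ x5 ∧ ¬x5)   (distribute ∧ over ∨)
≡ ¬x5 ∧ x1   (simplify)

¬x5 ∧ x1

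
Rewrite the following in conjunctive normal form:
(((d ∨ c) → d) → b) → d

(((d ∨ c) → d) → b) → d
≡ ¬(((d ∨ c) → d) → b) ∨ d
≡ ¬(¬((d ∨ c) → d) ∨ b) ∨ d
≡ ¬(¬(¬(d ∨ c) ∨ d) ∨ b) ∨ d
≡ (¬¬(¬(d ∨ c) ∨ d) ∧ ¬b) ∨ d
≡ ((¬(d ∨ c) ∨ d) ∧ ¬b) ∨ d
≡ (((¬d ∧ ¬c) ∨ d) ∧ ¬b) ∨ d
≡ (¬d ∨ d ∨ d) ∧ (¬c ∨ d ∨ d) ∧ (¬b ∨ d)
≡ (¬c ∨ d) ∧ (¬b ∨ d)

(¬c ∨ d) ∧ (¬b ∨ d)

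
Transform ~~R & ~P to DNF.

R & ~P

~~R & ~P
≡ R & ~P   — double negation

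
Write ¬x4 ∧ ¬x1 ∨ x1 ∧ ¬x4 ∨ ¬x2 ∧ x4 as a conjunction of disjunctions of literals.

¬x4 ∧ ¬x1 ∨ x1 ∧ ¬x4 ∨ ¬x2 ∧ x4
⇔ (¬x4 ∨ x1 ∨ ¬x2) ∧ (¬x4 ∨ x1 ∨ x4) ∧ (¬x4 ∨ ¬x4 ∨ ¬x2) ∧ (¬x4 ∨ ¬x4 ∨ x4) ∧ (¬x1 ∨ x1 ∨ ¬x2) ∧ (¬x1 ∨ x1 ∨ x4) ∧ (¬x1 ∨ ¬x4 ∨ ¬x2) ∧ (¬x1 ∨ ¬x4 ∨ x4)   (distribute ∨ over ∧)
⇔ ¬x4 ∨ ¬x2   (simplify)

¬x4 ∨ ¬x2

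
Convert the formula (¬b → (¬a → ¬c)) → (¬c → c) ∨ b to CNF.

(¬b → (¬a → ¬c)) → (¬c → c) ∨ b
≡ ¬(¬b → (¬a → ¬c)) ∨ (¬c → c) ∨ b   [eliminate →]
≡ ¬(¬¬b ∨ (¬a → ¬c)) ∨ (¬c → c) ∨ b   [eliminate →]
≡ ¬(¬¬b ∨ ¬¬a ∨ ¬c) ∨ (¬c → c) ∨ b   [eliminate →]
≡ ¬(¬¬b ∨ ¬¬a ∨ ¬c) ∨ ¬¬c ∨ c ∨ b   [eliminate →]
≡ ¬¬¬b ∧ ¬¬¬a ∧ ¬¬c ∨ ¬¬c ∨ c ∨ b   [De Morgan]
≡ ¬b ∧ ¬¬¬a ∧ ¬¬c ∨ ¬¬c ∨ c ∨ b   [double negation]
≡ ¬b ∧ ¬a ∧ ¬¬c ∨ ¬¬c ∨ c ∨ b   [double negation]
≡ ¬b ∧ ¬a ∧ c ∨ ¬¬c ∨ c ∨ b   [double negation]
≡ ¬b ∧ ¬a ∧ c ∨ c ∨ c ∨ b   [double negation]
≡ (¬b ∨ c ∨ c ∨ b) ∧ (¬a ∨ c ∨ c ∨ b) ∧ (c ∨ c ∨ c ∨ b)   [distribute ∨ over ∧]
≡ c ∨ b   [simplify]

c ∨ b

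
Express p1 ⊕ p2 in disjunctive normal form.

(p1 ∧ ¬p2) ∨ (¬p1 ∧ p2)

p1 ⊕ p2
≡ (p1 ∧ ¬p2) ∨ (¬p1 ∧ p2)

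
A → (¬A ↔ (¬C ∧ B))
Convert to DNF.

¬A ∨ (A ∧ C) ∨ (A ∧ ¬B)

A → (¬A ↔ (¬C ∧ B))
⇔ ¬A ∨ (¬A ↔ (¬C ∧ B))   [eliminate →]
⇔ ¬A ∨ ((¬A → (¬C ∧ B)) ∧ ((¬C ∧ B) → ¬A))   [eliminate ↔]
⇔ ¬A ∨ ((¬¬A ∨ (¬C ∧ B)) ∧ ((¬C ∧ B) → ¬A))   [eliminate →]
⇔ ¬A ∨ ((¬¬A ∨ (¬C ∧ B)) ∧ (¬(¬C ∧ B) ∨ ¬A))   [eliminate →]
⇔ ¬A ∨ ((A ∨ (¬C ∧ B)) ∧ (¬(¬C ∧ B) ∨ ¬A))   [double negation]
⇔ ¬A ∨ ((A ∨ (¬C ∧ B)) ∧ (¬¬C ∨ ¬B ∨ ¬A))   [De Morgan]
⇔ ¬A ∨ ((A ∨ (¬C ∧ B)) ∧ (C ∨ ¬B ∨ ¬A))   [double negation]
⇔ ¬A ∨ (A ∧ C) ∨ (A ∧ ¬B) ∨ (A ∧ ¬A) ∨ (¬C ∧ B ∧ C) ∨ (¬C ∧ B ∧ ¬B) ∨ (¬C ∧ B ∧ ¬A)   [distribute ∧ over ∨]
⇔ ¬A ∨ (A ∧ C) ∨ (A ∧ ¬B)   [simplify]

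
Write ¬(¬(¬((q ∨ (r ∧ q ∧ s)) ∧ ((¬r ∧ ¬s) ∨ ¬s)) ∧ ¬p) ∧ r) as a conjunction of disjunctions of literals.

(¬q ∨ s ∨ ¬r) ∧ (¬p ∨ ¬r)

¬(¬(¬((q ∨ (r ∧ q ∧ s)) ∧ ((¬r ∧ ¬s) ∨ ¬s)) ∧ ¬p) ∧ r)
≡ ¬¬(¬((q ∨ (r ∧ q ∧ s)) ∧ ((¬r ∧ ¬s) ∨ ¬s)) ∧ ¬p) ∨ ¬r   — De Morgan
≡ (¬((q ∨ (r ∧ q ∧ s)) ∧ ((¬r ∧ ¬s) ∨ ¬s)) ∧ ¬p) ∨ ¬r   — double negation
≡ ((¬(q ∨ (r ∧ q ∧ s)) ∨ ¬((¬r ∧ ¬s) ∨ ¬s)) ∧ ¬p) ∨ ¬r   — De Morgan
≡ (((¬q ∧ ¬(r ∧ q ∧ s)) ∨ ¬((¬r ∧ ¬s) ∨ ¬s)) ∧ ¬p) ∨ ¬r   — De Morgan
≡ (((¬q ∧ (¬r ∨ ¬q ∨ ¬s)) ∨ ¬((¬r ∧ ¬s) ∨ ¬s)) ∧ ¬p) ∨ ¬r   — De Morgan
≡ (((¬q ∧ (¬r ∨ ¬q ∨ ¬s)) ∨ (¬(¬r ∧ ¬s) ∧ ¬¬s)) ∧ ¬p) ∨ ¬r   — De Morgan
≡ (((¬q ∧ (¬r ∨ ¬q ∨ ¬s)) ∨ ((¬¬r ∨ ¬¬s) ∧ ¬¬s)) ∧ ¬p) ∨ ¬r   — De Morgan
≡ (((¬q ∧ (¬r ∨ ¬q ∨ ¬s)) ∨ ((r ∨ ¬¬s) ∧ ¬¬s)) ∧ ¬p) ∨ ¬r   — double negation
≡ (((¬q ∧ (¬r ∨ ¬q ∨ ¬s)) ∨ ((r ∨ s) ∧ ¬¬s)) ∧ ¬p) ∨ ¬r   — double negation
≡ (((¬q ∧ (¬r ∨ ¬q ∨ ¬s)) ∨ ((r ∨ s) ∧ s)) ∧ ¬p) ∨ ¬r   — double negation
≡ (¬q ∨ r ∨ s ∨ ¬r) ∧ (¬q ∨ s ∨ ¬r) ∧ (¬r ∨ ¬q ∨ ¬s ∨ r ∨ s ∨ ¬r) ∧ (¬r ∨ ¬q ∨ ¬s ∨ s ∨ ¬r) ∧ (¬p ∨ ¬r)   — distribute ∨ over ∧
≡ (¬q ∨ s ∨ ¬r) ∧ (¬p ∨ ¬r)   — simplify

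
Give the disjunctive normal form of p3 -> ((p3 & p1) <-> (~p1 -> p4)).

~p3 | (~p1 & ~p4) | (p1 & p3)

p3 -> ((p3 & p1) <-> (~p1 -> p4))
= ~p3 | ((p3 & p1) <-> (~p1 -> p4))   [eliminate ->]
= ~p3 | (((p3 & p1) -> (~p1 -> p4)) & ((~p1 -> p4) -> (p3 & p1)))   [eliminate <->]
= ~p3 | ((~(p3 & p1) | (~p1 -> p4)) & ((~p1 -> p4) -> (p3 & p1)))   [eliminate ->]
= ~p3 | ((~(p3 & p1) | ~~p1 | p4) & ((~p1 -> p4) -> (p3 & p1)))   [eliminate ->]
= ~p3 | ((~(p3 & p1) | ~~p1 | p4) & (~(~p1 -> p4) | (p3 & p1)))   [eliminate ->]
= ~p3 | ((~(p3 & p1) | ~~p1 | p4) & (~(~~p1 | p4) | (p3 & p1)))   [eliminate ->]
= ~p3 | ((~p3 | ~p1 | ~~p1 | p4) & (~(~~p1 | p4) | (p3 & p1)))   [De Morgan]
= ~p3 | ((~p3 | ~p1 | p1 | p4) & (~(~~p1 | p4) | (p3 & p1)))   [double negation]
= ~p3 | ((~p3 | ~p1 | p1 | p4) & ((~~~p1 & ~p4) | (p3 & p1)))   [De Morgan]
= ~p3 | ((~p3 | ~p1 | p1 | p4) & ((~p1 & ~p4) | (p3 & p1)))   [double negation]
= ~p3 | (~p3 & ~p1 & ~p4) | (~p3 & p3 & p1) | (~p1 & ~p1 & ~p4) | (~p1 & p3 & p1) | (p1 & ~p1 & ~p4) | (p1 & p3 & p1) | (p4 & ~p1 & ~p4) | (p4 & p3 & p1)   [distribute & over |]
= ~p3 | (~p1 & ~p4) | (p1 & p3)   [simplify]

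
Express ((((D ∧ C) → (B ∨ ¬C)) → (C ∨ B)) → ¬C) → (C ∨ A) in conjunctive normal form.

((((D ∧ C) → (B ∨ ¬C)) → (C ∨ B)) → ¬C) → (C ∨ A)
= ¬((((D ∧ C) → (B ∨ ¬C)) → (C ∨ B)) → ¬C) ∨ C ∨ A
= ¬(¬(((D ∧ C) → (B ∨ ¬C)) → (C ∨ B)) ∨ ¬C) ∨ C ∨ A
= ¬(¬(¬((D ∧ C) → (B ∨ ¬C)) ∨ C ∨ B) ∨ ¬C) ∨ C ∨ A
= ¬(¬(¬(¬(D ∧ C) ∨ B ∨ ¬C) ∨ C ∨ B) ∨ ¬C) ∨ C ∨ A
= (¬¬(¬(¬(D ∧ C) ∨ B ∨ ¬C) ∨ C ∨ B) ∧ ¬¬C) ∨ C ∨ A
= ((¬(¬(D ∧ C) ∨ B ∨ ¬C) ∨ C ∨ B) ∧ ¬¬C) ∨ C ∨ A
= (((¬¬(D ∧ C) ∧ ¬B ∧ ¬¬C) ∨ C ∨ B) ∧ ¬¬C) ∨ C ∨ A
= (((D ∧ C ∧ ¬B ∧ ¬¬C) ∨ C ∨ B) ∧ ¬¬C) ∨ C ∨ A
= (((D ∧ C ∧ ¬B ∧ C) ∨ C ∨ B) ∧ ¬¬C) ∨ C ∨ A
= (((D ∧ C ∧ ¬B ∧ C) ∨ C ∨ B) ∧ C) ∨ C ∨ A
= (D ∨ C ∨ B ∨ C ∨ A) ∧ (C ∨ C ∨ B ∨ C ∨ A) ∧ (¬B ∨ C ∨ B ∨ C ∨ A) ∧ (C ∨ C ∨ B ∨ C ∨ A) ∧ (C ∨ C ∨ A)
= C ∨ A

C ∨ A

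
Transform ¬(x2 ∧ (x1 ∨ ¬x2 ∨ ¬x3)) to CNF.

(¬x2 ∨ ¬x1) ∧ (¬x2 ∨ x3)

¬(x2 ∧ (x1 ∨ ¬x2 ∨ ¬x3))
≡ ¬x2 ∨ ¬(x1 ∨ ¬x2 ∨ ¬x3)   (De Morgan)
≡ ¬x2 ∨ (¬x1 ∧ ¬¬x2 ∧ ¬¬x3)   (De Morgan)
≡ ¬x2 ∨ (¬x1 ∧ x2 ∧ ¬¬x3)   (double negation)
≡ ¬x2 ∨ (¬x1 ∧ x2 ∧ x3)   (double negation)
≡ (¬x2 ∨ ¬x1) ∧ (¬x2 ∨ x2) ∧ (¬x2 ∨ x3)   (distribute ∨ over ∧)
≡ (¬x2 ∨ ¬x1) ∧ (¬x2 ∨ x3)   (simplify)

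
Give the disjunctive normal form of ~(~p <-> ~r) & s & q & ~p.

~p & r & s & q

~(~p <-> ~r) & s & q & ~p
≡ ~((~p -> ~r) & (~r -> ~p)) & s & q & ~p   — eliminate <->
≡ ~((~~p | ~r) & (~r -> ~p)) & s & q & ~p   — eliminate ->
≡ ~((~~p | ~r) & (~~r | ~p)) & s & q & ~p   — eliminate ->
≡ (~(~~p | ~r) | ~(~~r | ~p)) & s & q & ~p   — De Morgan
≡ ((~~~p & ~~r) | ~(~~r | ~p)) & s & q & ~p   — De Morgan
≡ ((~p & ~~r) | ~(~~r | ~p)) & s & q & ~p   — double negation
≡ ((~p & r) | ~(~~r | ~p)) & s & q & ~p   — double negation
≡ ((~p & r) | (~~~r & ~~p)) & s & q & ~p   — De Morgan
≡ ((~p & r) | (~r & ~~p)) & s & q & ~p   — double negation
≡ ((~p & r) | (~r & p)) & s & q & ~p   — double negation
≡ (~p & r & s & q & ~p) | (~r & p & s & q & ~p)   — distribute & over |
≡ ~p & r & s & q   — simplify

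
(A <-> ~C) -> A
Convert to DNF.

(A <-> ~C) -> A
≡ ~(A <-> ~C) | A   — eliminate ->
≡ ~((A -> ~C) & (~C -> A)) | A   — eliminate <->
≡ ~((~A | ~C) & (~C -> A)) | A   — eliminate ->
≡ ~((~A | ~C) & (~~C | A)) | A   — eliminate ->
≡ ~(~A | ~C) | ~(~~C | A) | A   — De Morgan
≡ (~~A & ~~C) | ~(~~C | A) | A   — De Morgan
≡ (A & ~~C) | ~(~~C | A) | A   — double negation
≡ (A & C) | ~(~~C | A) | A   — double negation
≡ (A & C) | (~~~C & ~A) | A   — De Morgan
≡ (A & C) | (~C & ~A) | A   — double negation
≡ (~C & ~A) | A   — simplify

(~C & ~A) | A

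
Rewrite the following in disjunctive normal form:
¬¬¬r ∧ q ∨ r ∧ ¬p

¬r ∧ q ∨ r ∧ ¬p

¬¬¬r ∧ q ∨ r ∧ ¬p
= ¬r ∧ q ∨ r ∧ ¬p   [double negation]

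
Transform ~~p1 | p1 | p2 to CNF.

p1 | p2

~~p1 | p1 | p2
≡ p1 | p1 | p2   (double negation)
≡ p1 | p2   (simplify)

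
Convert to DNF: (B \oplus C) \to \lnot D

(B \oplus C) \to \lnot D
⇔ \lnot (B \oplus C) \lor \lnot D   [eliminate \to]
⇔ \lnot ((B \land \lnot C) \lor (\lnot B \land C)) \lor \lnot D   [expand \oplus]
⇔ (\lnot (B \land \lnot C) \land \lnot (\lnot B \land C)) \lor \lnot D   [De Morgan]
⇔ ((\lnot B \lor \lnot \lnot C) \land \lnot (\lnot B \land C)) \lor \lnot D   [De Morgan]
⇔ ((\lnot B \lor C) \land \lnot (\lnot B \land C)) \lor \lnot D   [double negation]
⇔ ((\lnot B \lor C) \land (\lnot \lnot B \lor \lnot C)) \lor \lnot D   [De Morgan]
⇔ ((\lnot B \lor C) \land (B \lor \lnot C)) \lor \lnot D   [double negation]
⇔ (\lnot B \land B) \lor (\lnot B \land \lnot C) \lor (C \land B) \lor (C \land \lnot C) \lor \lnot D   [distribute \land over \lor]
⇔ (\lnot B \land \lnot C) \lor (C \land B) \lor \lnot D   [simplify]

(\lnot B \land \lnot C) \lor (C \land B) \lor \lnot D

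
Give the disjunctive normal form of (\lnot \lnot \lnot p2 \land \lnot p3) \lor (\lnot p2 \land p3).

(\lnot p2 \land \lnot p3) \lor (\lnot p2 \land p3)

(\lnot \lnot \lnot p2 \land \lnot p3) \lor (\lnot p2 \land p3)
⇔ (\lnot p2 \land \lnot p3) \lor (\lnot p2 \land p3)   (double negation)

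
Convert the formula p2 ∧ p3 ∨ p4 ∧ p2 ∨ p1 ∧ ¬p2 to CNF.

p2 ∧ p3 ∨ p4 ∧ p2 ∨ p1 ∧ ¬p2
⇔ (p2 ∨ p4 ∨ p1) ∧ (p2 ∨ p4 ∨ ¬p2) ∧ (p2 ∨ p2 ∨ p1) ∧ (p2 ∨ p2 ∨ ¬p2) ∧ (p3 ∨ p4 ∨ p1) ∧ (p3 ∨ p4 ∨ ¬p2) ∧ (p3 ∨ p2 ∨ p1) ∧ (p3 ∨ p2 ∨ ¬p2)   [distribute ∨ over ∧]
⇔ (p2 ∨ p1) ∧ (p3 ∨ p4 ∨ p1) ∧ (p3 ∨ p4 ∨ ¬p2)   [simplify]

(p2 ∨ p1) ∧ (p3 ∨ p4 ∨ p1) ∧ (p3 ∨ p4 ∨ ¬p2)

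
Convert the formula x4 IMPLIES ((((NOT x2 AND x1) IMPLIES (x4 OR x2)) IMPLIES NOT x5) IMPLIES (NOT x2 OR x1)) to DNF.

NOT x4 OR (x2 AND x5) OR (NOT x1 AND x5) OR (x4 AND x5) OR NOT x2 OR x1

x4 IMPLIES ((((NOT x2 AND x1) IMPLIES (x4 OR x2)) IMPLIES NOT x5) IMPLIES (NOT x2 OR x1))
⇔ NOT x4 OR ((((NOT x2 AND x1) IMPLIES (x4 OR x2)) IMPLIES NOT x5) IMPLIES (NOT x2 OR x1))   [eliminate IMPLIES]
⇔ NOT x4 OR NOT (((NOT x2 AND x1) IMPLIES (x4 OR x2)) IMPLIES NOT x5) OR NOT x2 OR x1   [eliminate IMPLIES]
⇔ NOT x4 OR NOT (NOT ((NOT x2 AND x1) IMPLIES (x4 OR x2)) OR NOT x5) OR NOT x2 OR x1   [eliminate IMPLIES]
⇔ NOT x4 OR NOT (NOT (NOT (NOT x2 AND x1) OR x4 OR x2) OR NOT x5) OR NOT x2 OR x1   [eliminate IMPLIES]
⇔ NOT x4 OR (NOT NOT (NOT (NOT x2 AND x1) OR x4 OR x2) AND NOT NOT x5) OR NOT x2 OR x1   [De Morgan]
⇔ NOT x4 OR ((NOT (NOT x2 AND x1) OR x4 OR x2) AND NOT NOT x5) OR NOT x2 OR x1   [double negation]
⇔ NOT x4 OR ((NOT NOT x2 OR NOT x1 OR x4 OR x2) AND NOT NOT x5) OR NOT x2 OR x1   [De Morgan]
⇔ NOT x4 OR ((x2 OR NOT x1 OR x4 OR x2) AND NOT NOT x5) OR NOT x2 OR x1   [double negation]
⇔ NOT x4 OR ((x2 OR NOT x1 OR x4 OR x2) AND x5) OR NOT x2 OR x1   [double negation]
⇔ NOT x4 OR (x2 AND x5) OR (NOT x1 AND x5) OR (x4 AND x5) OR (x2 AND x5) OR NOT x2 OR x1   [distribute AND over OR]
⇔ NOT x4 OR (x2 AND x5) OR (NOT x1 AND x5) OR (x4 AND x5) OR NOT x2 OR x1   [simplify]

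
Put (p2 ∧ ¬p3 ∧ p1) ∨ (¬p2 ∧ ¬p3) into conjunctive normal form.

¬p3 ∧ (p1 ∨ ¬p2)

(p2 ∧ ¬p3 ∧ p1) ∨ (¬p2 ∧ ¬p3)
= (p2 ∨ ¬p2) ∧ (p2 ∨ ¬p3) ∧ (¬p3 ∨ ¬p2) ∧ (¬p3 ∨ ¬p3) ∧ (p1 ∨ ¬p2) ∧ (p1 ∨ ¬p3)
= ¬p3 ∧ (p1 ∨ ¬p2)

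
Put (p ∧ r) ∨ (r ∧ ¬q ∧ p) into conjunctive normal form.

(p ∧ r) ∨ (r ∧ ¬q ∧ p)
≡ (p ∨ r) ∧ (p ∨ ¬q) ∧ (p ∨ p) ∧ (r ∨ r) ∧ (r ∨ ¬q) ∧ (r ∨ p)   [distribute ∨ over ∧]
≡ p ∧ r   [simplify]

p ∧ r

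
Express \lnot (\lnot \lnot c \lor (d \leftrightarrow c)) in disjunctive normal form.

\lnot (\lnot \lnot c \lor (d \leftrightarrow c))
≡ \lnot (\lnot \lnot c \lor ((d \to c) \land (c \to d)))   [eliminate \leftrightarrow]
≡ \lnot (\lnot \lnot c \lor ((\lnot d \lor c) \land (c \to d)))   [eliminate \to]
≡ \lnot (\lnot \lnot c \lor ((\lnot d \lor c) \land (\lnot c \lor d)))   [eliminate \to]
≡ \lnot \lnot \lnot c \land \lnot ((\lnot d \lor c) \land (\lnot c \lor d))   [De Morgan]
≡ \lnot c \land \lnot ((\lnot d \lor c) \land (\lnot c \lor d))   [double negation]
≡ \lnot c \land (\lnot (\lnot d \lor c) \lor \lnot (\lnot c \lor d))   [De Morgan]
≡ \lnot c \land ((\lnot \lnot d \land \lnot c) \lor \lnot (\lnot c \lor d))   [De Morgan]
≡ \lnot c \land ((d \land \lnot c) \lor \lnot (\lnot c \lor d))   [double negation]
≡ \lnot c \land ((d \land \lnot c) \lor (\lnot \lnot c \land \lnot d))   [De Morgan]
≡ \lnot c \land ((d \land \lnot c) \lor (c \land \lnot d))   [double negation]
≡ (\lnot c \land d \land \lnot c) \lor (\lnot c \land c \land \lnot d)   [distribute \land over \lor]
≡ \lnot c \land d   [simplify]

\lnot c \land d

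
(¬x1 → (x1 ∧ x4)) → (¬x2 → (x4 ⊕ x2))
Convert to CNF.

¬x1 ∨ x2 ∨ x4

(¬x1 → (x1 ∧ x4)) → (¬x2 → (x4 ⊕ x2))
≡ ¬(¬x1 → (x1 ∧ x4)) ∨ (¬x2 → (x4 ⊕ x2))   [eliminate →]
≡ ¬(¬¬x1 ∨ (x1 ∧ x4)) ∨ (¬x2 → (x4 ⊕ x2))   [eliminate →]
≡ ¬(¬¬x1 ∨ (x1 ∧ x4)) ∨ ¬¬x2 ∨ (x4 ⊕ x2)   [eliminate →]
≡ ¬(¬¬x1 ∨ (x1 ∧ x4)) ∨ ¬¬x2 ∨ ((x4 ∨ x2) ∧ ¬(x4 ∧ x2))   [expand ⊕]
≡ (¬¬¬x1 ∧ ¬(x1 ∧ x4)) ∨ ¬¬x2 ∨ ((x4 ∨ x2) ∧ ¬(x4 ∧ x2))   [De Morgan]
≡ (¬x1 ∧ ¬(x1 ∧ x4)) ∨ ¬¬x2 ∨ ((x4 ∨ x2) ∧ ¬(x4 ∧ x2))   [double negation]
≡ (¬x1 ∧ (¬x1 ∨ ¬x4)) ∨ ¬¬x2 ∨ ((x4 ∨ x2) ∧ ¬(x4 ∧ x2))   [De Morgan]
≡ (¬x1 ∧ (¬x1 ∨ ¬x4)) ∨ x2 ∨ ((x4 ∨ x2) ∧ ¬(x4 ∧ x2))   [double negation]
≡ (¬x1 ∧ (¬x1 ∨ ¬x4)) ∨ x2 ∨ ((x4 ∨ x2) ∧ (¬x4 ∨ ¬x2))   [De Morgan]
≡ (¬x1 ∨ x2 ∨ x4 ∨ x2) ∧ (¬x1 ∨ x2 ∨ ¬x4 ∨ ¬x2) ∧ (¬x1 ∨ ¬x4 ∨ x2 ∨ x4 ∨ x2) ∧ (¬x1 ∨ ¬x4 ∨ x2 ∨ ¬x4 ∨ ¬x2)   [distribute ∨ over ∧]
≡ ¬x1 ∨ x2 ∨ x4   [simplify]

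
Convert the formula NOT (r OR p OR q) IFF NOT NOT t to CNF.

(r OR p OR q OR t) AND (NOT t OR NOT r) AND (NOT t OR NOT p) AND (NOT t OR NOT q)

NOT (r OR p OR q) IFF NOT NOT t
≡ (NOT (r OR p OR q) IMPLIES NOT NOT t) AND (NOT NOT t IMPLIES NOT (r OR p OR q))   (eliminate IFF)
≡ (NOT NOT (r OR p OR q) OR NOT NOT t) AND (NOT NOT t IMPLIES NOT (r OR p OR q))   (eliminate IMPLIES)
≡ (NOT NOT (r OR p OR q) OR NOT NOT t) AND (NOT NOT NOT t OR NOT (r OR p OR q))   (eliminate IMPLIES)
≡ (r OR p OR q OR NOT NOT t) AND (NOT NOT NOT t OR NOT (r OR p OR q))   (double negation)
≡ (r OR p OR q OR t) AND (NOT NOT NOT t OR NOT (r OR p OR q))   (double negation)
≡ (r OR p OR q OR t) AND (NOT t OR NOT (r OR p OR q))   (double negation)
≡ (r OR p OR q OR t) AND (NOT t OR (NOT r AND NOT p AND NOT q))   (De Morgan)
≡ (r OR p OR q OR t) AND (NOT t OR NOT r) AND (NOT t OR NOT p) AND (NOT t OR NOT q)   (distribute OR over AND)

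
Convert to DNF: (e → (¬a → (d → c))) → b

(e → (¬a → (d → c))) → b
≡ ¬(e → (¬a → (d → c))) ∨ b   — eliminate →
≡ ¬(¬e ∨ (¬a → (d → c))) ∨ b   — eliminate →
≡ ¬(¬e ∨ ¬¬a ∨ (d → c)) ∨ b   — eliminate →
≡ ¬(¬e ∨ ¬¬a ∨ ¬d ∨ c) ∨ b   — eliminate →
≡ (¬¬e ∧ ¬¬¬a ∧ ¬¬d ∧ ¬c) ∨ b   — De Morgan
≡ (e ∧ ¬¬¬a ∧ ¬¬d ∧ ¬c) ∨ b   — double negation
≡ (e ∧ ¬a ∧ ¬¬d ∧ ¬c) ∨ b   — double negation
≡ (e ∧ ¬a ∧ d ∧ ¬c) ∨ b   — double negation

(e ∧ ¬a ∧ d ∧ ¬c) ∨ b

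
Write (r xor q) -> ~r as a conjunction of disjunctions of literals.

~r | q

(r xor q) -> ~r
≡ ~(r xor q) | ~r   (eliminate ->)
≡ ~((r | q) & ~(r & q)) | ~r   (expand xor)
≡ ~(r | q) | ~~(r & q) | ~r   (De Morgan)
≡ (~r & ~q) | ~~(r & q) | ~r   (De Morgan)
≡ (~r & ~q) | (r & q) | ~r   (double negation)
≡ (~r | r | ~r) & (~r | q | ~r) & (~q | r | ~r) & (~q | q | ~r)   (distribute | over &)
≡ ~r | q   (simplify)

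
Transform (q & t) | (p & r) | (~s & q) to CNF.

(q & t) | (p & r) | (~s & q)
= (q | p | ~s) & (q | p | q) & (q | r | ~s) & (q | r | q) & (t | p | ~s) & (t | p | q) & (t | r | ~s) & (t | r | q)   [distribute | over &]
= (q | p) & (q | r) & (t | p | ~s) & (t | r | ~s)   [simplify]

(q | p) & (q | r) & (t | p | ~s) & (t | r | ~s)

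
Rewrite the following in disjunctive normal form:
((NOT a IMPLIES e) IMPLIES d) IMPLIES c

(a AND NOT d) OR (e AND NOT d) OR c

((NOT a IMPLIES e) IMPLIES d) IMPLIES c
= NOT ((NOT a IMPLIES e) IMPLIES d) OR c   [eliminate IMPLIES]
= NOT (NOT (NOT a IMPLIES e) OR d) OR c   [eliminate IMPLIES]
= NOT (NOT (NOT NOT a OR e) OR d) OR c   [eliminate IMPLIES]
= (NOT NOT (NOT NOT a OR e) AND NOT d) OR c   [De Morgan]
= ((NOT NOT a OR e) AND NOT d) OR c   [double negation]
= ((a OR e) AND NOT d) OR c   [double negation]
= (a AND NOT d) OR (e AND NOT d) OR c   [distribute AND over OR]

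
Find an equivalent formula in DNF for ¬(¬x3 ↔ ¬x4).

(¬x3 ∧ x4) ∨ (¬x4 ∧ x3)

¬(¬x3 ↔ ¬x4)
⇔ ¬((¬x3 → ¬x4) ∧ (¬x4 → ¬x3))
⇔ ¬((¬¬x3 ∨ ¬x4) ∧ (¬x4 → ¬x3))
⇔ ¬((¬¬x3 ∨ ¬x4) ∧ (¬¬x4 ∨ ¬x3))
⇔ ¬(¬¬x3 ∨ ¬x4) ∨ ¬(¬¬x4 ∨ ¬x3)
⇔ (¬¬¬x3 ∧ ¬¬x4) ∨ ¬(¬¬x4 ∨ ¬x3)
⇔ (¬x3 ∧ ¬¬x4) ∨ ¬(¬¬x4 ∨ ¬x3)
⇔ (¬x3 ∧ x4) ∨ ¬(¬¬x4 ∨ ¬x3)
⇔ (¬x3 ∧ x4) ∨ (¬¬¬x4 ∧ ¬¬x3)
⇔ (¬x3 ∧ x4) ∨ (¬x4 ∧ ¬¬x3)
⇔ (¬x3 ∧ x4) ∨ (¬x4 ∧ x3)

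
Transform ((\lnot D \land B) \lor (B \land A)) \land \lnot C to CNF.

((\lnot D \land B) \lor (B \land A)) \land \lnot C
⇔ (\lnot D \lor B) \land (\lnot D \lor A) \land (B \lor B) \land (B \lor A) \land \lnot C   [distribute \lor over \land]
⇔ (\lnot D \lor A) \land B \land \lnot C   [simplify]

(\lnot D \lor A) \land B \land \lnot C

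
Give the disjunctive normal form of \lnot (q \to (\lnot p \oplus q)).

q \land \lnot p

\lnot (q \to (\lnot p \oplus q))
= \lnot (\lnot q \lor (\lnot p \oplus q))   (eliminate \to)
= \lnot (\lnot q \lor (\lnot p \land \lnot q) \lor (\lnot \lnot p \land q))   (expand \oplus)
= \lnot \lnot q \land \lnot (\lnot p \land \lnot q) \land \lnot (\lnot \lnot p \land q)   (De Morgan)
= q \land \lnot (\lnot p \land \lnot q) \land \lnot (\lnot \lnot p \land q)   (double negation)
= q \land (\lnot \lnot p \lor \lnot \lnot q) \land \lnot (\lnot \lnot p \land q)   (De Morgan)
= q \land (p \lor \lnot \lnot q) \land \lnot (\lnot \lnot p \land q)   (double negation)
= q \land (p \lor q) \land \lnot (\lnot \lnot p \land q)   (double negation)
= q \land (p \lor q) \land (\lnot \lnot \lnot p \lor \lnot q)   (De Morgan)
= q \land (p \lor q) \land (\lnot p \lor \lnot q)   (double negation)
= (q \land p \land \lnot p) \lor (q \land p \land \lnot q) \lor (q \land q \land \lnot p) \lor (q \land q \land \lnot q)   (distribute \land over \lor)
= q \land \lnot p   (simplify)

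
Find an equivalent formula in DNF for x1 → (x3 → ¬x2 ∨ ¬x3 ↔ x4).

¬x1 ∨ x3 ∧ x2 ∧ ¬x4 ∨ x4 ∧ ¬x3 ∨ x4 ∧ ¬x2

x1 → (x3 → ¬x2 ∨ ¬x3 ↔ x4)
≡ ¬x1 ∨ (x3 → ¬x2 ∨ ¬x3 ↔ x4)   — eliminate →
≡ ¬x1 ∨ ((x3 → ¬x2 ∨ ¬x3) → x4) ∧ (x4 → (x3 → ¬x2 ∨ ¬x3))   — eliminate ↔
≡ ¬x1 ∨ (¬(x3 → ¬x2 ∨ ¬x3) ∨ x4) ∧ (x4 → (x3 → ¬x2 ∨ ¬x3))   — eliminate →
≡ ¬x1 ∨ (¬(¬x3 ∨ ¬x2 ∨ ¬x3) ∨ x4) ∧ (x4 → (x3 → ¬x2 ∨ ¬x3))   — eliminate →
≡ ¬x1 ∨ (¬(¬x3 ∨ ¬x2 ∨ ¬x3) ∨ x4) ∧ (¬x4 ∨ (x3 → ¬x2 ∨ ¬x3))   — eliminate →
≡ ¬x1 ∨ (¬(¬x3 ∨ ¬x2 ∨ ¬x3) ∨ x4) ∧ (¬x4 ∨ ¬x3 ∨ ¬x2 ∨ ¬x3)   — eliminate →
≡ ¬x1 ∨ (¬¬x3 ∧ ¬¬x2 ∧ ¬¬x3 ∨ x4) ∧ (¬x4 ∨ ¬x3 ∨ ¬x2 ∨ ¬x3)   — De Morgan
≡ ¬x1 ∨ (x3 ∧ ¬¬x2 ∧ ¬¬x3 ∨ x4) ∧ (¬x4 ∨ ¬x3 ∨ ¬x2 ∨ ¬x3)   — double negation
≡ ¬x1 ∨ (x3 ∧ x2 ∧ ¬¬x3 ∨ x4) ∧ (¬x4 ∨ ¬x3 ∨ ¬x2 ∨ ¬x3)   — double negation
≡ ¬x1 ∨ (x3 ∧ x2 ∧ x3 ∨ x4) ∧ (¬x4 ∨ ¬x3 ∨ ¬x2 ∨ ¬x3)   — double negation
≡ ¬x1 ∨ x3 ∧ x2 ∧ x3 ∧ ¬x4 ∨ x3 ∧ x2 ∧ x3 ∧ ¬x3 ∨ x3 ∧ x2 ∧ x3 ∧ ¬x2 ∨ x3 ∧ x2 ∧ x3 ∧ ¬x3 ∨ x4 ∧ ¬x4 ∨ x4 ∧ ¬x3 ∨ x4 ∧ ¬x2 ∨ x4 ∧ ¬x3   — distribute ∧ over ∨
≡ ¬x1 ∨ x3 ∧ x2 ∧ ¬x4 ∨ x4 ∧ ¬x3 ∨ x4 ∧ ¬x2   — simplify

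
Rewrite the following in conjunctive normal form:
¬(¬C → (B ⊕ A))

¬(¬C → (B ⊕ A))
⇔ ¬(¬¬C ∨ (B ⊕ A))   (eliminate →)
⇔ ¬(¬¬C ∨ ((B ∨ A) ∧ ¬(B ∧ A)))   (expand ⊕)
⇔ ¬¬¬C ∧ ¬((B ∨ A) ∧ ¬(B ∧ A))   (De Morgan)
⇔ ¬C ∧ ¬((B ∨ A) ∧ ¬(B ∧ A))   (double negation)
⇔ ¬C ∧ (¬(B ∨ A) ∨ ¬¬(B ∧ A))   (De Morgan)
⇔ ¬C ∧ ((¬B ∧ ¬A) ∨ ¬¬(B ∧ A))   (De Morgan)
⇔ ¬C ∧ ((¬B ∧ ¬A) ∨ (B ∧ A))   (double negation)
⇔ ¬C ∧ (¬B ∨ B) ∧ (¬B ∨ A) ∧ (¬A ∨ B) ∧ (¬A ∨ A)   (distribute ∨ over ∧)
⇔ ¬C ∧ (¬B ∨ A) ∧ (¬A ∨ B)   (simplify)

¬C ∧ (¬B ∨ A) ∧ (¬A ∨ B)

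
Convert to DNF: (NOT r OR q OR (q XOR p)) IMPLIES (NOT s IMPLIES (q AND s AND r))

(r AND NOT q AND NOT p) OR s

(NOT r OR q OR (q XOR p)) IMPLIES (NOT s IMPLIES (q AND s AND r))
≡ NOT (NOT r OR q OR (q XOR p)) OR (NOT s IMPLIES (q AND s AND r))
≡ NOT (NOT r OR q OR (q AND NOT p) OR (NOT q AND p)) OR (NOT s IMPLIES (q AND s AND r))
≡ NOT (NOT r OR q OR (q AND NOT p) OR (NOT q AND p)) OR NOT NOT s OR (q AND s AND r)
≡ (NOT NOT r AND NOT q AND NOT (q AND NOT p) AND NOT (NOT q AND p)) OR NOT NOT s OR (q AND s AND r)
≡ (r AND NOT q AND NOT (q AND NOT p) AND NOT (NOT q AND p)) OR NOT NOT s OR (q AND s AND r)
≡ (r AND NOT q AND (NOT q OR NOT NOT p) AND NOT (NOT q AND p)) OR NOT NOT s OR (q AND s AND r)
≡ (r AND NOT q AND (NOT q OR p) AND NOT (NOT q AND p)) OR NOT NOT s OR (q AND s AND r)
≡ (r AND NOT q AND (NOT q OR p) AND (NOT NOT q OR NOT p)) OR NOT NOT s OR (q AND s AND r)
≡ (r AND NOT q AND (NOT q OR p) AND (q OR NOT p)) OR NOT NOT s OR (q AND s AND r)
≡ (r AND NOT q AND (NOT q OR p) AND (q OR NOT p)) OR s OR (q AND s AND r)
≡ (r AND NOT q AND NOT q AND q) OR (r AND NOT q AND NOT q AND NOT p) OR (r AND NOT q AND p AND q) OR (r AND NOT q AND p AND NOT p) OR s OR (q AND s AND r)
≡ (r AND NOT q AND NOT p) OR s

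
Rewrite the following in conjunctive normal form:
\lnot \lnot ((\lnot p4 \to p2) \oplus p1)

(p4 \lor p2 \lor p1) \land (\lnot p4 \lor \lnot p1) \land (\lnot p2 \lor \lnot p1)

\lnot \lnot ((\lnot p4 \to p2) \oplus p1)
≡ \lnot \lnot (((\lnot p4 \to p2) \lor p1) \land \lnot ((\lnot p4 \to p2) \land p1))   — expand \oplus
≡ \lnot \lnot ((\lnot \lnot p4 \lor p2 \lor p1) \land \lnot ((\lnot p4 \to p2) \land p1))   — eliminate \to
≡ \lnot \lnot ((\lnot \lnot p4 \lor p2 \lor p1) \land \lnot ((\lnot \lnot p4 \lor p2) \land p1))   — eliminate \to
≡ (\lnot \lnot p4 \lor p2 \lor p1) \land \lnot ((\lnot \lnot p4 \lor p2) \land p1)   — double negation
≡ (p4 \lor p2 \lor p1) \land \lnot ((\lnot \lnot p4 \lor p2) \land p1)   — double negation
≡ (p4 \lor p2 \lor p1) \land (\lnot (\lnot \lnot p4 \lor p2) \lor \lnot p1)   — De Morgan
≡ (p4 \lor p2 \lor p1) \land ((\lnot \lnot \lnot p4 \land \lnot p2) \lor \lnot p1)   — De Morgan
≡ (p4 \lor p2 \lor p1) \land ((\lnot p4 \land \lnot p2) \lor \lnot p1)   — double negation
≡ (p4 \lor p2 \lor p1) \land (\lnot p4 \lor \lnot p1) \land (\lnot p2 \lor \lnot p1)   — distribute \lor over \land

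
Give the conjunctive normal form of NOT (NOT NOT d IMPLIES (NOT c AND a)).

NOT (NOT NOT d IMPLIES (NOT c AND a))
≡ NOT (NOT NOT NOT d OR (NOT c AND a))   (eliminate IMPLIES)
≡ NOT NOT NOT NOT d AND NOT (NOT c AND a)   (De Morgan)
≡ NOT NOT d AND NOT (NOT c AND a)   (double negation)
≡ d AND NOT (NOT c AND a)   (double negation)
≡ d AND (NOT NOT c OR NOT a)   (De Morgan)
≡ d AND (c OR NOT a)   (double negation)

d AND (c OR NOT a)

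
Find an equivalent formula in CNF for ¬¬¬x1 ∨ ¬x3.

¬x1 ∨ ¬x3

¬¬¬x1 ∨ ¬x3
= ¬x1 ∨ ¬x3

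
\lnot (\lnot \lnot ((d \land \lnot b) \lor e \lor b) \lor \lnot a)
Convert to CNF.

(\lnot d \lor b) \land \lnot e \land \lnot b \land a

\lnot (\lnot \lnot ((d \land \lnot b) \lor e \lor b) \lor \lnot a)
≡ \lnot \lnot \lnot ((d \land \lnot b) \lor e \lor b) \land \lnot \lnot a   [De Morgan]
≡ \lnot ((d \land \lnot b) \lor e \lor b) \land \lnot \lnot a   [double negation]
≡ \lnot (d \land \lnot b) \land \lnot e \land \lnot b \land \lnot \lnot a   [De Morgan]
≡ (\lnot d \lor \lnot \lnot b) \land \lnot e \land \lnot b \land \lnot \lnot a   [De Morgan]
≡ (\lnot d \lor b) \land \lnot e \land \lnot b \land \lnot \lnot a   [double negation]
≡ (\lnot d \lor b) \land \lnot e \land \lnot b \land a   [double negation]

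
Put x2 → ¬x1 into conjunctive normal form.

¬x2 ∨ ¬x1

x2 → ¬x1
≡ ¬x2 ∨ ¬x1   — eliminate →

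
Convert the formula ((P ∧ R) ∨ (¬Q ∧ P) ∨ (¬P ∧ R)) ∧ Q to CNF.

((P ∧ R) ∨ (¬Q ∧ P) ∨ (¬P ∧ R)) ∧ Q
≡ (P ∨ ¬Q ∨ ¬P) ∧ (P ∨ ¬Q ∨ R) ∧ (P ∨ P ∨ ¬P) ∧ (P ∨ P ∨ R) ∧ (R ∨ ¬Q ∨ ¬P) ∧ (R ∨ ¬Q ∨ R) ∧ (R ∨ P ∨ ¬P) ∧ (R ∨ P ∨ R) ∧ Q   — distribute ∨ over ∧
≡ (P ∨ R) ∧ (R ∨ ¬Q) ∧ Q   — simplify

(P ∨ R) ∧ (R ∨ ¬Q) ∧ Q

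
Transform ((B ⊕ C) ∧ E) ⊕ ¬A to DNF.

(B ∧ ¬C ∧ E ∧ A) ∨ (¬B ∧ C ∧ E ∧ A) ∨ (¬B ∧ ¬C ∧ ¬A) ∨ (C ∧ B ∧ ¬A) ∨ (¬E ∧ ¬A)

((B ⊕ C) ∧ E) ⊕ ¬A
⇔ ((B ⊕ C) ∧ E ∧ ¬¬A) ∨ (¬((B ⊕ C) ∧ E) ∧ ¬A)
⇔ (((B ∧ ¬C) ∨ (¬B ∧ C)) ∧ E ∧ ¬¬A) ∨ (¬((B ⊕ C) ∧ E) ∧ ¬A)
⇔ (((B ∧ ¬C) ∨ (¬B ∧ C)) ∧ E ∧ ¬¬A) ∨ (¬(((B ∧ ¬C) ∨ (¬B ∧ C)) ∧ E) ∧ ¬A)
⇔ (((B ∧ ¬C) ∨ (¬B ∧ C)) ∧ E ∧ A) ∨ (¬(((B ∧ ¬C) ∨ (¬B ∧ C)) ∧ E) ∧ ¬A)
⇔ (((B ∧ ¬C) ∨ (¬B ∧ C)) ∧ E ∧ A) ∨ ((¬((B ∧ ¬C) ∨ (¬B ∧ C)) ∨ ¬E) ∧ ¬A)
⇔ (((B ∧ ¬C) ∨ (¬B ∧ C)) ∧ E ∧ A) ∨ (((¬(B ∧ ¬C) ∧ ¬(¬B ∧ C)) ∨ ¬E) ∧ ¬A)
⇔ (((B ∧ ¬C) ∨ (¬B ∧ C)) ∧ E ∧ A) ∨ ((((¬B ∨ ¬¬C) ∧ ¬(¬B ∧ C)) ∨ ¬E) ∧ ¬A)
⇔ (((B ∧ ¬C) ∨ (¬B ∧ C)) ∧ E ∧ A) ∨ ((((¬B ∨ C) ∧ ¬(¬B ∧ C)) ∨ ¬E) ∧ ¬A)
⇔ (((B ∧ ¬C) ∨ (¬B ∧ C)) ∧ E ∧ A) ∨ ((((¬B ∨ C) ∧ (¬¬B ∨ ¬C)) ∨ ¬E) ∧ ¬A)
⇔ (((B ∧ ¬C) ∨ (¬B ∧ C)) ∧ E ∧ A) ∨ ((((¬B ∨ C) ∧ (B ∨ ¬C)) ∨ ¬E) ∧ ¬A)
⇔ (B ∧ ¬C ∧ E ∧ A) ∨ (¬B ∧ C ∧ E ∧ A) ∨ (¬B ∧ B ∧ ¬A) ∨ (¬B ∧ ¬C ∧ ¬A) ∨ (C ∧ B ∧ ¬A) ∨ (C ∧ ¬C ∧ ¬A) ∨ (¬E ∧ ¬A)
⇔ (B ∧ ¬C ∧ E ∧ A) ∨ (¬B ∧ C ∧ E ∧ A) ∨ (¬B ∧ ¬C ∧ ¬A) ∨ (C ∧ B ∧ ¬A) ∨ (¬E ∧ ¬A)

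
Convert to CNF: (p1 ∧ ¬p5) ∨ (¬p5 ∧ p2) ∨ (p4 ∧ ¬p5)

(p1 ∨ p2 ∨ p4) ∧ ¬p5

(p1 ∧ ¬p5) ∨ (¬p5 ∧ p2) ∨ (p4 ∧ ¬p5)
≡ (p1 ∨ ¬p5 ∨ p4) ∧ (p1 ∨ ¬p5 ∨ ¬p5) ∧ (p1 ∨ p2 ∨ p4) ∧ (p1 ∨ p2 ∨ ¬p5) ∧ (¬p5 ∨ ¬p5 ∨ p4) ∧ (¬p5 ∨ ¬p5 ∨ ¬p5) ∧ (¬p5 ∨ p2 ∨ p4) ∧ (¬p5 ∨ p2 ∨ ¬p5)   [distribute ∨ over ∧]
≡ (p1 ∨ p2 ∨ p4) ∧ ¬p5   [simplify]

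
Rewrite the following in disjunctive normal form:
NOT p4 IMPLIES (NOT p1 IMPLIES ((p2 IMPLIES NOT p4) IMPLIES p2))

NOT p4 IMPLIES (NOT p1 IMPLIES ((p2 IMPLIES NOT p4) IMPLIES p2))
⇔ NOT NOT p4 OR (NOT p1 IMPLIES ((p2 IMPLIES NOT p4) IMPLIES p2))   (eliminate IMPLIES)
⇔ NOT NOT p4 OR NOT NOT p1 OR ((p2 IMPLIES NOT p4) IMPLIES p2)   (eliminate IMPLIES)
⇔ NOT NOT p4 OR NOT NOT p1 OR NOT (p2 IMPLIES NOT p4) OR p2   (eliminate IMPLIES)
⇔ NOT NOT p4 OR NOT NOT p1 OR NOT (NOT p2 OR NOT p4) OR p2   (eliminate IMPLIES)
⇔ p4 OR NOT NOT p1 OR NOT (NOT p2 OR NOT p4) OR p2   (double negation)
⇔ p4 OR p1 OR NOT (NOT p2 OR NOT p4) OR p2   (double negation)
⇔ p4 OR p1 OR (NOT NOT p2 AND NOT NOT p4) OR p2   (De Morgan)
⇔ p4 OR p1 OR (p2 AND NOT NOT p4) OR p2   (double negation)
⇔ p4 OR p1 OR (p2 AND p4) OR p2   (double negation)
⇔ p4 OR p1 OR p2   (simplify)

p4 OR p1 OR p2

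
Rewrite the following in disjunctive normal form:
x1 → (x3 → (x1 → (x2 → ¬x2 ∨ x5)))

x1 → (x3 → (x1 → (x2 → ¬x2 ∨ x5)))
⇔ ¬x1 ∨ (x3 → (x1 → (x2 → ¬x2 ∨ x5)))   — eliminate →
⇔ ¬x1 ∨ ¬x3 ∨ (x1 → (x2 → ¬x2 ∨ x5))   — eliminate →
⇔ ¬x1 ∨ ¬x3 ∨ ¬x1 ∨ (x2 → ¬x2 ∨ x5)   — eliminate →
⇔ ¬x1 ∨ ¬x3 ∨ ¬x1 ∨ ¬x2 ∨ ¬x2 ∨ x5   — eliminate →
⇔ ¬x1 ∨ ¬x3 ∨ ¬x2 ∨ x5   — simplify

¬x1 ∨ ¬x3 ∨ ¬x2 ∨ x5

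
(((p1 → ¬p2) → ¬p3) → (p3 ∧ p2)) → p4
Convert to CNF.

(((p1 → ¬p2) → ¬p3) → (p3 ∧ p2)) → p4
= ¬(((p1 → ¬p2) → ¬p3) → (p3 ∧ p2)) ∨ p4   — eliminate →
= ¬(¬((p1 → ¬p2) → ¬p3) ∨ (p3 ∧ p2)) ∨ p4   — eliminate →
= ¬(¬(¬(p1 → ¬p2) ∨ ¬p3) ∨ (p3 ∧ p2)) ∨ p4   — eliminate →
= ¬(¬(¬(¬p1 ∨ ¬p2) ∨ ¬p3) ∨ (p3 ∧ p2)) ∨ p4   — eliminate →
= (¬¬(¬(¬p1 ∨ ¬p2) ∨ ¬p3) ∧ ¬(p3 ∧ p2)) ∨ p4   — De Morgan
= ((¬(¬p1 ∨ ¬p2) ∨ ¬p3) ∧ ¬(p3 ∧ p2)) ∨ p4   — double negation
= (((¬¬p1 ∧ ¬¬p2) ∨ ¬p3) ∧ ¬(p3 ∧ p2)) ∨ p4   — De Morgan
= (((p1 ∧ ¬¬p2) ∨ ¬p3) ∧ ¬(p3 ∧ p2)) ∨ p4   — double negation
= (((p1 ∧ p2) ∨ ¬p3) ∧ ¬(p3 ∧ p2)) ∨ p4   — double negation
= (((p1 ∧ p2) ∨ ¬p3) ∧ (¬p3 ∨ ¬p2)) ∨ p4   — De Morgan
= (p1 ∨ ¬p3 ∨ p4) ∧ (p2 ∨ ¬p3 ∨ p4) ∧ (¬p3 ∨ ¬p2 ∨ p4)   — distribute ∨ over ∧

(p1 ∨ ¬p3 ∨ p4) ∧ (p2 ∨ ¬p3 ∨ p4) ∧ (¬p3 ∨ ¬p2 ∨ p4)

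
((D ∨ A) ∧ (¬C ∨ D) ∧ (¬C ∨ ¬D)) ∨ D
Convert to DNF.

((D ∨ A) ∧ (¬C ∨ D) ∧ (¬C ∨ ¬D)) ∨ D
= (D ∧ ¬C ∧ ¬C) ∨ (D ∧ ¬C ∧ ¬D) ∨ (D ∧ D ∧ ¬C) ∨ (D ∧ D ∧ ¬D) ∨ (A ∧ ¬C ∧ ¬C) ∨ (A ∧ ¬C ∧ ¬D) ∨ (A ∧ D ∧ ¬C) ∨ (A ∧ D ∧ ¬D) ∨ D   — distribute ∧ over ∨
= (A ∧ ¬C) ∨ D   — simplify

(A ∧ ¬C) ∨ D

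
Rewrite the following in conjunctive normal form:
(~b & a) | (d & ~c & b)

(~b & a) | (d & ~c & b)
≡ (~b | d) & (~b | ~c) & (~b | b) & (a | d) & (a | ~c) & (a | b)
≡ (~b | d) & (~b | ~c) & (a | d) & (a | ~c) & (a | b)

(~b | d) & (~b | ~c) & (a | d) & (a | ~c) & (a | b)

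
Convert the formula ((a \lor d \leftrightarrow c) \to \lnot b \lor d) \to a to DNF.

((a \lor d \leftrightarrow c) \to \lnot b \lor d) \to a
≡ \lnot ((a \lor d \leftrightarrow c) \to \lnot b \lor d) \lor a   (eliminate \to)
≡ \lnot (\lnot (a \lor d \leftrightarrow c) \lor \lnot b \lor d) \lor a   (eliminate \to)
≡ \lnot (\lnot ((a \lor d \to c) \land (c \to a \lor d)) \lor \lnot b \lor d) \lor a   (eliminate \leftrightarrow)
≡ \lnot (\lnot ((\lnot (a \lor d) \lor c) \land (c \to a \lor d)) \lor \lnot b \lor d) \lor a   (eliminate \to)
≡ \lnot (\lnot ((\lnot (a \lor d) \lor c) \land (\lnot c \lor a \lor d)) \lor \lnot b \lor d) \lor a   (eliminate \to)
≡ \lnot \lnot ((\lnot (a \lor d) \lor c) \land (\lnot c \lor a \lor d)) \land \lnot \lnot b \land \lnot d \lor a   (De Morgan)
≡ (\lnot (a \lor d) \lor c) \land (\lnot c \lor a \lor d) \land \lnot \lnot b \land \lnot d \lor a   (double negation)
≡ (\lnot a \land \lnot d \lor c) \land (\lnot c \lor a \lor d) \land \lnot \lnot b \land \lnot d \lor a   (De Morgan)
≡ (\lnot a \land \lnot d \lor c) \land (\lnot c \lor a \lor d) \land b \land \lnot d \lor a   (double negation)
≡ \lnot a \land \lnot d \land \lnot c \land b \land \lnot d \lor \lnot a \land \lnot d \land a \land b \land \lnot d \lor \lnot a \land \lnot d \land d \land b \land \lnot d \lor c \land \lnot c \land b \land \lnot d \lor c \land a \land b \land \lnot d \lor c \land d \land b \land \lnot d \lor a   (distribute \land over \lor)
≡ \lnot a \land \lnot d \land \lnot c \land b \lor a   (simplify)

\lnot a \land \lnot d \land \lnot c \land b \lor a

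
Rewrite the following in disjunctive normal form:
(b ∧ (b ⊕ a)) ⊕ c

(b ∧ (b ⊕ a)) ⊕ c
⇔ (b ∧ (b ⊕ a) ∧ ¬c) ∨ (¬(b ∧ (b ⊕ a)) ∧ c)   [expand ⊕]
⇔ (b ∧ ((b ∧ ¬a) ∨ (¬b ∧ a)) ∧ ¬c) ∨ (¬(b ∧ (b ⊕ a)) ∧ c)   [expand ⊕]
⇔ (b ∧ ((b ∧ ¬a) ∨ (¬b ∧ a)) ∧ ¬c) ∨ (¬(b ∧ ((b ∧ ¬a) ∨ (¬b ∧ a))) ∧ c)   [expand ⊕]
⇔ (b ∧ ((b ∧ ¬a) ∨ (¬b ∧ a)) ∧ ¬c) ∨ ((¬b ∨ ¬((b ∧ ¬a) ∨ (¬b ∧ a))) ∧ c)   [De Morgan]
⇔ (b ∧ ((b ∧ ¬a) ∨ (¬b ∧ a)) ∧ ¬c) ∨ ((¬b ∨ (¬(b ∧ ¬a) ∧ ¬(¬b ∧ a))) ∧ c)   [De Morgan]
⇔ (b ∧ ((b ∧ ¬a) ∨ (¬b ∧ a)) ∧ ¬c) ∨ ((¬b ∨ ((¬b ∨ ¬¬a) ∧ ¬(¬b ∧ a))) ∧ c)   [De Morgan]
⇔ (b ∧ ((b ∧ ¬a) ∨ (¬b ∧ a)) ∧ ¬c) ∨ ((¬b ∨ ((¬b ∨ a) ∧ ¬(¬b ∧ a))) ∧ c)   [double negation]
⇔ (b ∧ ((b ∧ ¬a) ∨ (¬b ∧ a)) ∧ ¬c) ∨ ((¬b ∨ ((¬b ∨ a) ∧ (¬¬b ∨ ¬a))) ∧ c)   [De Morgan]
⇔ (b ∧ ((b ∧ ¬a) ∨ (¬b ∧ a)) ∧ ¬c) ∨ ((¬b ∨ ((¬b ∨ a) ∧ (b ∨ ¬a))) ∧ c)   [double negation]
⇔ (b ∧ b ∧ ¬a ∧ ¬c) ∨ (b ∧ ¬b ∧ a ∧ ¬c) ∨ (¬b ∧ c) ∨ (¬b ∧ b ∧ c) ∨ (¬b ∧ ¬a ∧ c) ∨ (a ∧ b ∧ c) ∨ (a ∧ ¬a ∧ c)   [distribute ∧ over ∨]
⇔ (b ∧ ¬a ∧ ¬c) ∨ (¬b ∧ c) ∨ (a ∧ b ∧ c)   [simplify]

(b ∧ ¬a ∧ ¬c) ∨ (¬b ∧ c) ∨ (a ∧ b ∧ c)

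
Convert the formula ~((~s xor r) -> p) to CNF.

(~s | r) & (s | ~r) & ~p

~((~s xor r) -> p)
⇔ ~(~(~s xor r) | p)   [eliminate ->]
⇔ ~(~((~s | r) & ~(~s & r)) | p)   [expand xor]
⇔ ~~((~s | r) & ~(~s & r)) & ~p   [De Morgan]
⇔ (~s | r) & ~(~s & r) & ~p   [double negation]
⇔ (~s | r) & (~~s | ~r) & ~p   [De Morgan]
⇔ (~s | r) & (s | ~r) & ~p   [double negation]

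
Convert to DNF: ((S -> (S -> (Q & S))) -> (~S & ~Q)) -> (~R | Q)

((S -> (S -> (Q & S))) -> (~S & ~Q)) -> (~R | Q)
= ~((S -> (S -> (Q & S))) -> (~S & ~Q)) | ~R | Q   [eliminate ->]
= ~(~(S -> (S -> (Q & S))) | (~S & ~Q)) | ~R | Q   [eliminate ->]
= ~(~(~S | (S -> (Q & S))) | (~S & ~Q)) | ~R | Q   [eliminate ->]
= ~(~(~S | ~S | (Q & S)) | (~S & ~Q)) | ~R | Q   [eliminate ->]
= (~~(~S | ~S | (Q & S)) & ~(~S & ~Q)) | ~R | Q   [De Morgan]
= ((~S | ~S | (Q & S)) & ~(~S & ~Q)) | ~R | Q   [double negation]
= ((~S | ~S | (Q & S)) & (~~S | ~~Q)) | ~R | Q   [De Morgan]
= ((~S | ~S | (Q & S)) & (S | ~~Q)) | ~R | Q   [double negation]
= ((~S | ~S | (Q & S)) & (S | Q)) | ~R | Q   [double negation]
= (~S & S) | (~S & Q) | (~S & S) | (~S & Q) | (Q & S & S) | (Q & S & Q) | ~R | Q   [distribute & over |]
= ~R | Q   [simplify]

~R | Q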